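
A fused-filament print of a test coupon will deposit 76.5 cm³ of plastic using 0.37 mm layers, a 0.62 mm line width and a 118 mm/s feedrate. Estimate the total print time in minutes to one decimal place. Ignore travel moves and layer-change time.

Line area = 0.37 × 0.62 = 0.2294 mm².
Path length: 76500 mm³ / 0.2294 mm² → 333478.6 mm.
Time extruding = 333478.6 / 118, so 2826.1 s.
That's 2826.1 s → 47.1 minutes.

47.1 minutes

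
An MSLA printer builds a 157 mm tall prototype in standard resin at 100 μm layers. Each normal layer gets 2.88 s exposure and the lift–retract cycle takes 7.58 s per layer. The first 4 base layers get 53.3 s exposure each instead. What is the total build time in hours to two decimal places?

Layer count = ceil(157 / 0.1) = 1570.
Base layers = 4 × (53.3 + 7.58) = 243.52 s.
Remaining layers: 1566 × (2.88 + 7.58) → 16380.36 s.
Total = 243.52 + 16380.36 = 16623.88 s = 4.62 hours.

4.62 hours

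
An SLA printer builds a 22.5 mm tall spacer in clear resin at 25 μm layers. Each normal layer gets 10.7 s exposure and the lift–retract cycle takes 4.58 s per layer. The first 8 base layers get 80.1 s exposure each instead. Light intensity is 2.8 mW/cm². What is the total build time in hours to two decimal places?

Layers = ⌈22.5/0.025⌉ = 900.
Bottom layers = 8 × (80.1 + 4.58) = 677.44 s.
Normal layers: 892 × (10.7 + 4.58) → 13629.76 s.
Total = 677.44 + 13629.76 = 14307.2 s = 3.97 hours.

3.97 hours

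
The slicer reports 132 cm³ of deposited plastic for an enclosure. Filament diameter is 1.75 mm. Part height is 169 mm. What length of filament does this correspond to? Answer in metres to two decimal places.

54.88 m

Cross-section of 1.75 mm filament: π·(1.75/2)² = 2.4053 mm².
Length = 132 cm³ / 2.4053 mm² = 132000 / 2.4053 = 54878.81 mm = 54.88 m.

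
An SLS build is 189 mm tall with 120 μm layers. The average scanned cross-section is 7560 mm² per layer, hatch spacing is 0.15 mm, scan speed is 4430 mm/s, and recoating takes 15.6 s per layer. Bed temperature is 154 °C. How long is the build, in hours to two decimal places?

Number of layers: 189 / 0.12 → 1575 (rounded up).
Scan path per layer: 7560 / 0.15 → 50400 mm.
Scan time per layer = 50400 / 4430 = 11.377 s.
Time per layer: 11.377 + 15.6 → 26.977 s.
1575 layers × 26.977 s/layer = 42488.775 s, i.e. 11.80 hours.

11.80 hours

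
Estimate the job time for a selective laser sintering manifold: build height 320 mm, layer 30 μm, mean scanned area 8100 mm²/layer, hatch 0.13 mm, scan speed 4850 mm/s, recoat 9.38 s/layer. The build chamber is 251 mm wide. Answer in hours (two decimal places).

Layers = ⌈320/0.03⌉ = 10667.
Per-layer scan distance: 8100 / 0.13 → 62307.7 mm.
Per-layer scan time = 62307.7 / 4850, so 12.8469 s.
Layer cycle = 12.8469 + 9.38 = 22.2269 s.
10667 layers × 22.2269 s/layer = 237094.3423 s, i.e. 65.86 hours.

65.86 hours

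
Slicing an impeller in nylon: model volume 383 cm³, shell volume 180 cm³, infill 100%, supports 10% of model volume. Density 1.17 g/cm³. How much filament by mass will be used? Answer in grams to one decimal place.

492.9 g

Interior volume = 383 − 180 = 203 cm³.
Infill volume: 1.00 × 203 → 203 cm³.
Support = 0.10 × 383 = 38.3 cm³.
Deposited volume = 180 + 203 + 38.3, so 421.3 cm³.
Mass = 421.3 × 1.17, so 492.921 g.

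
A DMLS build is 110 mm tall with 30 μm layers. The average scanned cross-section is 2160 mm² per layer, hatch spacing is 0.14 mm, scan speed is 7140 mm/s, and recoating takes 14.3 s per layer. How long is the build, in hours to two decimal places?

Layer count = ceil(110 / 0.03) = 3667.
Scan path per layer = 2160 / 0.14 = 15428.6 mm.
Scan time per layer = 15428.6 / 7140, so 2.1609 s.
Time per layer = 2.1609 + 14.3, so 16.4609 s.
3667 layers × 16.4609 s/layer = 60362.1203 s, i.e. 16.77 hours.

16.77 hours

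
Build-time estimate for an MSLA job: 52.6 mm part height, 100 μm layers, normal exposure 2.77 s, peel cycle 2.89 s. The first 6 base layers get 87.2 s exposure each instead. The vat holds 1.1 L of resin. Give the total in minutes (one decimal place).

Layer count = ceil(52.6 / 0.1) = 526.
Base layers: 6 × (87.2 + 2.89) → 540.54 s.
Remaining layers = 520 × (2.77 + 2.89), so 2943.2 s.
Total = 540.54 + 2943.2 = 3483.74 s = 58.1 minutes.

58.1 minutes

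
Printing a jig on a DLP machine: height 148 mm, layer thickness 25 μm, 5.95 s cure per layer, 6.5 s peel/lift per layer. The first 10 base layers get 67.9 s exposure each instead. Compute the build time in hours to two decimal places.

20.65 hours

Layers = ⌈148/0.025⌉ = 5920.
Bottom layers = 10 × (67.9 + 6.5) = 744 s.
Remaining layers = 5910 × (5.95 + 6.5) = 73579.5 s.
Total = 744 + 73579.5 = 74323.5 s = 20.65 hours.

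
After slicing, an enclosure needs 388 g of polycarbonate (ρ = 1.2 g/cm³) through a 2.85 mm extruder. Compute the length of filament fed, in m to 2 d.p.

50.68 m

Extruded volume: 388/1.2 = 323.3333 cm³ (323333.3 mm³).
Filament cross-section = π × (2.85/2)² = 6.3794 mm².
Length = 323333.3 / 6.3794 = 50683.97 mm = 50.68 m.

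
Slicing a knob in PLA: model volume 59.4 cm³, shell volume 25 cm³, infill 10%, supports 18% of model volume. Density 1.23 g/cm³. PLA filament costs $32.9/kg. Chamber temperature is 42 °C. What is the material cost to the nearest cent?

Infill region: 59.4 − 25 → 34.4 cm³.
Deposited infill = 0.10 × 34.4, so 3.44 cm³.
Support = 0.18 × 59.4 = 10.692 cm³.
Deposited volume: 25 + 3.44 + 10.692 → 39.132 cm³.
Mass = 39.132 × 1.23, so 48.13236 g.
At $32.9/kg: 48.13236/1000 × 32.9 = $1.58.

$1.58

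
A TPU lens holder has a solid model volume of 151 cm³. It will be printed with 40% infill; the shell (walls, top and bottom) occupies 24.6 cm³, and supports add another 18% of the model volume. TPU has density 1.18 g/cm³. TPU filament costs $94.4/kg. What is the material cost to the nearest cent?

$11.40

Volume inside the shell: 151 − 24.6 → 126.4 cm³.
Infill deposited = 0.40 × 126.4, so 50.56 cm³.
Support = 0.18 × 151 = 27.18 cm³.
Total extruded = 24.6 + 50.56 + 27.18 = 102.34 cm³.
Mass = 102.34 × 1.18 = 120.7612 g.
Cost = 120.7612 g / 1000 × $94.4/kg = $11.40.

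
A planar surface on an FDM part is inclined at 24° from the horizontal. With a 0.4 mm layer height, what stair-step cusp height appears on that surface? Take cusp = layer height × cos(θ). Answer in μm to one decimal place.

Cusp = layer height × cos(24°) = 0.4 × 0.9135 = 0.3654 mm = 365.4 μm.

365.4 μm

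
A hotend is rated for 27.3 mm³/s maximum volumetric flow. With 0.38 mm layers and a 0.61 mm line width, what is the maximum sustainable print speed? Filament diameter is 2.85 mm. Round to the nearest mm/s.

A: 0.38 × 0.61 → 0.2318 mm².
Max speed = 27.3 / 0.2318 = 117.77 ≈ 118 mm/s.

118 mm/s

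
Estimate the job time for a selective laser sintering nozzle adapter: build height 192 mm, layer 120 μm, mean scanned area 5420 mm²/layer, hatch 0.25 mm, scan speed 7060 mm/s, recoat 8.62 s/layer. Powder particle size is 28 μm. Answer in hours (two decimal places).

5.20 hours

Layer count = ceil(192 / 0.12) = 1600.
Scan path per layer = 5420 / 0.25 = 21680 mm.
Per-layer scan time: 21680 / 7060 → 3.0708 s.
Time per layer = 3.0708 + 8.62, so 11.6908 s.
Build time = 1600 × 11.6908 = 18705.28 s = 5.20 hours.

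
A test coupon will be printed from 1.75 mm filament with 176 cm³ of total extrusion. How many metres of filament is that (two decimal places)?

73.17 m

A = π r² = π × 0.875² = 2.4053 mm².
Length = 176 cm³ / 2.4053 mm² = 176000 / 2.4053 = 73171.75 mm = 73.17 m.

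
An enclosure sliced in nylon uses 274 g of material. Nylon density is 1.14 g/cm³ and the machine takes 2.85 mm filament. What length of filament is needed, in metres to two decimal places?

Volume = 274 g / 1.14 g·cm⁻³ = 240.3509 cm³ = 240350.9 mm³.
Filament cross-section = π × (2.85/2)² = 6.3794 mm².
L = V/A = 240350.9/6.3794 = 37676.1 mm → 37.68 m.

37.68 m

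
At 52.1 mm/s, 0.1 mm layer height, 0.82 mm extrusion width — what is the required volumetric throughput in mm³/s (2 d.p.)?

4.27

Extrusion cross-section = 0.1 × 0.82 = 0.082 mm².
Volumetric flow = 52.1 × 0.082 = 4.27 mm³/s.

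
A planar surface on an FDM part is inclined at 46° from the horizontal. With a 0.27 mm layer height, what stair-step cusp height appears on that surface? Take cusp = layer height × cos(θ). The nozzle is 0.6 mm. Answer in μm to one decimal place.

Cusp = layer height × cos(46°) = 0.27 × 0.6947 = 0.187569 mm = 187.6 μm.

187.6 μm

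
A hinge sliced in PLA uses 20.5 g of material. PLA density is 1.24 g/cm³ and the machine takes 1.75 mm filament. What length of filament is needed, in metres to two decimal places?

6.87 m

Extruded volume: 20.5/1.24 = 16.5323 cm³ (16532.3 mm³).
Cross-section of 1.75 mm filament: π·(1.75/2)² = 2.4053 mm².
L = V/A = 16532.3/2.4053 = 6873.28 mm → 6.87 m.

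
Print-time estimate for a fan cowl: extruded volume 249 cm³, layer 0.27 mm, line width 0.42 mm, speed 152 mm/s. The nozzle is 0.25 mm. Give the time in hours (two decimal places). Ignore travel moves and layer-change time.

4.01 hours

Bead cross-section: 0.27 × 0.42 → 0.1134 mm².
Path length: 249000 mm³ / 0.1134 mm² → 2195767.2 mm.
Time extruding = 2195767.2 / 152, so 14445.8 s.
In the requested units: 14445.8 s = 4.01 hours.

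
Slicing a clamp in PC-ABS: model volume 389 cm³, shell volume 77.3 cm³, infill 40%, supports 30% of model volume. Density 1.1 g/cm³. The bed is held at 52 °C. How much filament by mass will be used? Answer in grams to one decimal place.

350.5 g

Infill region = 389 − 77.3 = 311.7 cm³.
Infill volume = 0.40 × 311.7, so 124.68 cm³.
Support: 0.30 × 389 → 116.7 cm³.
Total extruded = 77.3 + 124.68 + 116.7, so 318.68 cm³.
Mass = 318.68 × 1.1, so 350.548 g.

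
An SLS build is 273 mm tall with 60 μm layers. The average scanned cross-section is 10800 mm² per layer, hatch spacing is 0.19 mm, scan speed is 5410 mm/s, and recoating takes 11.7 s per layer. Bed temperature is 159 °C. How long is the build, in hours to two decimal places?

28.07 hours

Layers = ⌈273/0.06⌉ = 4550.
Hatch length per layer = 10800 / 0.19 = 56842.1 mm.
Scan time per layer: 56842.1 / 5410 → 10.5069 s.
Per-layer time = 10.5069 + 11.7 = 22.2069 s.
Build time = 4550 × 22.2069 = 101041.395 s = 28.07 hours.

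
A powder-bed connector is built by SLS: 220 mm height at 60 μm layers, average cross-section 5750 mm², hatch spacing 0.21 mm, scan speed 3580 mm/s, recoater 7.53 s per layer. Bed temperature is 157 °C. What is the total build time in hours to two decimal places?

15.46 hours

Layers = ⌈220/0.06⌉ = 3667.
Hatch length per layer: 5750 / 0.21 → 27381 mm.
Laser time per layer = 27381 / 3580 = 7.6483 s.
Time per layer = 7.6483 + 7.53, so 15.1783 s.
Total: 3667 × 15.1783 s = 55658.8261 s → 15.46 hours.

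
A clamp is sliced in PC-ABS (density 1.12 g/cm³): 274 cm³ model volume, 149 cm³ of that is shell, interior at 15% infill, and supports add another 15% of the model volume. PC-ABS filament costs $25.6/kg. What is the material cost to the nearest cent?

$5.99

Volume inside the shell = 274 − 149 = 125 cm³.
Infill deposited: 0.15 × 125 → 18.75 cm³.
Support = 0.15 × 274, so 41.1 cm³.
Total printed volume: 149 + 18.75 + 41.1 → 208.85 cm³.
Mass = 208.85 × 1.12 = 233.912 g.
At $25.6/kg: 233.912/1000 × 25.6 = $5.99.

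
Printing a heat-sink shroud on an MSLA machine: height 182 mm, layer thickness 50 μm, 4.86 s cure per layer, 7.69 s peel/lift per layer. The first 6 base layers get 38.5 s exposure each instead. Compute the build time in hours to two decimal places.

12.75 hours

Number of layers: 182 / 0.05 → 3640 (rounded up).
Bottom layers: 6 × (38.5 + 7.69) → 277.14 s.
Remaining layers: 3634 × (4.86 + 7.69) → 45606.7 s.
Total = 277.14 + 45606.7 = 45883.84 s = 12.75 hours.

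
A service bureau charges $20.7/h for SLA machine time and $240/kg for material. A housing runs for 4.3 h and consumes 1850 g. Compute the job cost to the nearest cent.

Time charge: 20.7 × 4.3 → $89.01.
Feedstock cost: 240 × 1850/1000 → $444.00.
Job cost: 89.01 + 444.00 = $533.01.

$533.01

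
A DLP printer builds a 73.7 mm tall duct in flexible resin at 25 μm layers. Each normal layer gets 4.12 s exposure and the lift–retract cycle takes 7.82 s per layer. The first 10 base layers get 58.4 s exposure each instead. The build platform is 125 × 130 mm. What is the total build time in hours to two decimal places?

Layers = ⌈73.7/0.025⌉ = 2948.
Base layers = 10 × (58.4 + 7.82), so 662.2 s.
Remaining layers = 2938 × (4.12 + 7.82) = 35079.72 s.
Sum: 662.2 + 35079.72 = 35741.92 s → 9.93 hours.

9.93 hours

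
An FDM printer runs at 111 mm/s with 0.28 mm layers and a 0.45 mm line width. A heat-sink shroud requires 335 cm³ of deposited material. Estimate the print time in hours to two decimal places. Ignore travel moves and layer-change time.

Bead cross-section = 0.28 × 0.45 = 0.126 mm².
Toolpath length = 335 cm³ / 0.126 mm² = 335000 / 0.126 = 2658730.2 mm.
Print-move time: 2658730.2 / 111 → 23952.5 s.
In the requested units: 23952.5 s = 6.65 hours.

6.65 hours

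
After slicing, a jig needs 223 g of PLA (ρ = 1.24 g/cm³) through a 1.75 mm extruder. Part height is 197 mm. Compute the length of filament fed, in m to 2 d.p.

74.77 m

Volume = 223 g / 1.24 g·cm⁻³ = 179.8387 cm³ = 179838.7 mm³.
A = π r² = π × 0.875² = 2.4053 mm².
L = V/A = 179838.7/2.4053 = 74767.68 mm → 74.77 m.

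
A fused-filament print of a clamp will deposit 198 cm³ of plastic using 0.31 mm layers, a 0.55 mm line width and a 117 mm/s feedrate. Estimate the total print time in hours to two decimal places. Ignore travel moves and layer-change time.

Bead cross-section = 0.31 × 0.55 = 0.1705 mm².
Toolpath length = 198 cm³ / 0.1705 mm² = 198000 / 0.1705 = 1161290.3 mm.
Extrusion time = 1161290.3 / 117 = 9925.6 s.
That's 9925.6 s → 2.76 hours.

2.76 hours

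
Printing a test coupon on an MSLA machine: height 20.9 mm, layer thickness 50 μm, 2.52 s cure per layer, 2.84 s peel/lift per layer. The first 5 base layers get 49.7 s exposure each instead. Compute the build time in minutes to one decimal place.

Number of layers: 20.9 / 0.05 → 418 (rounded up).
Burn-in layers: 5 × (49.7 + 2.84) → 262.7 s.
Remaining layers: 413 × (2.52 + 2.84) → 2213.68 s.
Total = 262.7 + 2213.68 = 2476.38 s = 41.3 minutes.

41.3 minutes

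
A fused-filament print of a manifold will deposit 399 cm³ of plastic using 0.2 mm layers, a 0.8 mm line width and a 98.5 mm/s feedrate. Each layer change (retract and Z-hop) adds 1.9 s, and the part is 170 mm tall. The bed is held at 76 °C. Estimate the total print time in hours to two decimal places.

Bead cross-section: 0.2 × 0.8 → 0.16 mm².
Total extruded path = 399000/0.16 = 2493750 mm.
Extrusion time = 2493750 / 98.5 = 25317.3 s.
Layers = ⌈170/0.2⌉ = 850.
Layer-change overhead = 850 × 1.9 = 1615 s.
Total = 25317.3 + 1615 = 26932.3 s = 7.48 hours.

7.48 hours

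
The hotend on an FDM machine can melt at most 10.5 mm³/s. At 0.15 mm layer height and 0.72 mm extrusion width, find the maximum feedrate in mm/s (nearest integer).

97 mm/s

Bead cross-section: 0.15 × 0.72 → 0.108 mm².
Max speed = 10.5 / 0.108 = 97.22 ≈ 97 mm/s.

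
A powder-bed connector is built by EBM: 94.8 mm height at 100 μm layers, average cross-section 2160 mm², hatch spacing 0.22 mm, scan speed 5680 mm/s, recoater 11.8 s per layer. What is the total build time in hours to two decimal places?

Number of layers: 94.8 / 0.1 → 948 (rounded up).
Scan path per layer = 2160 / 0.22 = 9818.2 mm.
Beam time per layer: 9818.2 / 5680 → 1.7286 s.
Per-layer time = 1.7286 + 11.8 = 13.5286 s.
Total: 948 × 13.5286 s = 12825.1128 s → 3.56 hours.

3.56 hours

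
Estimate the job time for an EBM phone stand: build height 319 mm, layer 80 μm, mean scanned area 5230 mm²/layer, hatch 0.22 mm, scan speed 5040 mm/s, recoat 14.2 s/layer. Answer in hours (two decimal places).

Layers = ⌈319/0.08⌉ = 3988.
Scan path per layer = 5230 / 0.22 = 23772.7 mm.
Beam time per layer = 23772.7 / 5040, so 4.7168 s.
Layer cycle = 4.7168 + 14.2 = 18.9168 s.
Build time = 3988 × 18.9168 = 75440.1984 s = 20.96 hours.

20.96 hours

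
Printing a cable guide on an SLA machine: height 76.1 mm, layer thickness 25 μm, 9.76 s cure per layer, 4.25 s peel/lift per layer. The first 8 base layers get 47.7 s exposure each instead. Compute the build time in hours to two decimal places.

11.93 hours

Layer count = ceil(76.1 / 0.025) = 3044.
Burn-in layers = 8 × (47.7 + 4.25), so 415.6 s.
Normal layers = 3036 × (9.76 + 4.25), so 42534.36 s.
Sum: 415.6 + 42534.36 = 42949.96 s → 11.93 hours.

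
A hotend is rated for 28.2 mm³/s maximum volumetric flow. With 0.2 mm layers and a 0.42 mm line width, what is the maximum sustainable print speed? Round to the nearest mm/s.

336 mm/s

Extrusion cross-section = 0.2 × 0.42, so 0.084 mm².
v_max = Q/A = 28.2/0.084 = 335.71 mm/s → 336 mm/s.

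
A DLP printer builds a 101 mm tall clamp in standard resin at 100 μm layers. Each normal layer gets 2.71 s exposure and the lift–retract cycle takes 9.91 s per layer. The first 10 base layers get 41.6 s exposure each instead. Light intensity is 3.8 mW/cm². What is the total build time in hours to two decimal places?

Layer count = ceil(101 / 0.1) = 1010.
Base layers = 10 × (41.6 + 9.91) = 515.1 s.
Regular layers = 1000 × (2.71 + 9.91), so 12620 s.
Sum: 515.1 + 12620 = 13135.1 s → 3.65 hours.

3.65 hours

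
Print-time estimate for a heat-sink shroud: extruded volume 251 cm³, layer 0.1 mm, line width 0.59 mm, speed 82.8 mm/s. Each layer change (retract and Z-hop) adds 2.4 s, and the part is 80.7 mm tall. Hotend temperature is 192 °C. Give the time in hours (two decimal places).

14.81 hours

Line area: 0.1 × 0.59 → 0.059 mm².
Total extruded path = 251000/0.059 = 4254237.3 mm.
Print-move time = 4254237.3 / 82.8, so 51379.7 s.
Layer count = ceil(80.7 / 0.1) = 807.
Z-hop total = 807 × 2.4 = 1936.8 s.
Total = 51379.7 + 1936.8 = 53316.5 s = 14.81 hours.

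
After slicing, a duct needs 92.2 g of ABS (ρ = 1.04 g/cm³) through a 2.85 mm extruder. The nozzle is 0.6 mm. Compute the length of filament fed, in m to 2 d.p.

Extruded volume: 92.2/1.04 = 88.6538 cm³ (88653.8 mm³).
A = π r² = π × 1.425² = 6.3794 mm².
Length = 88653.8 / 6.3794 = 13896.89 mm = 13.90 m.

13.90 m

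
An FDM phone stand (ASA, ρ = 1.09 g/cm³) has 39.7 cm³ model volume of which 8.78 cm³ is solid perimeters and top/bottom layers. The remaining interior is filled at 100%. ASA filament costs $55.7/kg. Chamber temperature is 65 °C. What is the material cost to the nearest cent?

$2.41

Interior volume: 39.7 − 8.78 → 30.92 cm³.
Infill volume = 1.00 × 30.92, so 30.92 cm³.
Deposited volume = 8.78 + 30.92, so 39.7 cm³.
Mass: 39.7 × 1.09 → 43.273 g.
At $55.7/kg: 43.273/1000 × 55.7 = $2.41.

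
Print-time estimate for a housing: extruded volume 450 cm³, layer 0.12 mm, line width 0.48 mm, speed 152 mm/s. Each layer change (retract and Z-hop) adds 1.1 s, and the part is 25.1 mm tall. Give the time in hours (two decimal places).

Bead cross-section = 0.12 × 0.48 = 0.0576 mm².
Toolpath length = 450 cm³ / 0.0576 mm² = 450000 / 0.0576 = 7812500 mm.
Extrusion time = 7812500 / 152 = 51398 s.
Layer count = ceil(25.1 / 0.12) = 210.
Z-hop total = 210 × 1.1, so 231 s.
Total = 51398 + 231 = 51629 s = 14.34 hours.

14.34 hours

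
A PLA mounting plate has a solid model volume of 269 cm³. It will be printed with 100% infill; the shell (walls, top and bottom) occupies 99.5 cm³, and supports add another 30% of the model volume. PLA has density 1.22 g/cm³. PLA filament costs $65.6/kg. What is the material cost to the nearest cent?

Interior volume: 269 − 99.5 → 169.5 cm³.
Infill volume = 1.00 × 169.5 = 169.5 cm³.
Support = 0.30 × 269, so 80.7 cm³.
Total printed volume = 99.5 + 169.5 + 80.7 = 349.7 cm³.
Mass = 349.7 × 1.22 = 426.634 g.
Cost = 426.634 g / 1000 × $65.6/kg = $27.99.

$27.99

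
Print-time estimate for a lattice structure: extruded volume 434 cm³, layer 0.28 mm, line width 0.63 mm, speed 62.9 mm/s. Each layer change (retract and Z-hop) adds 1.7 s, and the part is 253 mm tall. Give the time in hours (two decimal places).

11.29 hours

Line area: 0.28 × 0.63 → 0.1764 mm².
Toolpath length = 434 cm³ / 0.1764 mm² = 434000 / 0.1764 = 2460317.5 mm.
Print-move time = 2460317.5 / 62.9, so 39114.7 s.
Layers = ⌈253/0.28⌉ = 904.
Z-hop total = 904 × 1.7 = 1536.8 s.
Total = 39114.7 + 1536.8 = 40651.5 s = 11.29 hours.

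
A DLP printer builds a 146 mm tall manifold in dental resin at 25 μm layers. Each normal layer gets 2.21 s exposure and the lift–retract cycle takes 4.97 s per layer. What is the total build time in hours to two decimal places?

11.65 hours

Layer count = ceil(146 / 0.025) = 5840.
Cycle time = 2.21 + 4.97, so 7.18 s.
Total = 5840 × 7.18 = 41931.2 s = 11.65 hours.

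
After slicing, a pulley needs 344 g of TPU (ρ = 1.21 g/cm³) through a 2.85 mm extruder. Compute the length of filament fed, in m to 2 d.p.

Volume = 344 g / 1.21 g·cm⁻³ = 284.2975 cm³ = 284297.5 mm³.
Cross-section of 2.85 mm filament: π·(2.85/2)² = 6.3794 mm².
Length = 284297.5 / 6.3794 = 44564.93 mm = 44.56 m.

44.56 m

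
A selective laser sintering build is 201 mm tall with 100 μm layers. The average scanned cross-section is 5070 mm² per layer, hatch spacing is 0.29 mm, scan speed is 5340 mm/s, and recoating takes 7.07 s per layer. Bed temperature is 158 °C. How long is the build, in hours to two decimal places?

5.78 hours

Layer count = ceil(201 / 0.1) = 2010.
Scan path per layer: 5070 / 0.29 → 17482.8 mm.
Scan time per layer = 17482.8 / 5340 = 3.2739 s.
Time per layer = 3.2739 + 7.07, so 10.3439 s.
Total: 2010 × 10.3439 s = 20791.239 s → 5.78 hours.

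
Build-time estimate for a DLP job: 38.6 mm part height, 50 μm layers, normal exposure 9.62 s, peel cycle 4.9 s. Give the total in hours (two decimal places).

Number of layers: 38.6 / 0.05 → 772 (rounded up).
Each layer takes: 9.62 + 4.9 → 14.52 s.
Build time: 772 × 14.52 s = 11209.44 s, i.e. 3.11 hours.

3.11 hours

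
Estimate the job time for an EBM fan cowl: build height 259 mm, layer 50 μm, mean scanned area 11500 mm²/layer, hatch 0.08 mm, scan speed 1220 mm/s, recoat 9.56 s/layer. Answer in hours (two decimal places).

Number of layers: 259 / 0.05 → 5180 (rounded up).
Per-layer scan distance = 11500 / 0.08, so 143750 mm.
Per-layer scan time: 143750 / 1220 → 117.8279 s.
Per-layer time: 117.8279 + 9.56 → 127.3879 s.
Total: 5180 × 127.3879 s = 659869.322 s → 183.30 hours.

183.30 hours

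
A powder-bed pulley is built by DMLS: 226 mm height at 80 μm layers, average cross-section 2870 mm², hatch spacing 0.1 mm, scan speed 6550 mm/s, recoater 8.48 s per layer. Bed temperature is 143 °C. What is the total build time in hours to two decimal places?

10.09 hours

Number of layers: 226 / 0.08 → 2825 (rounded up).
Per-layer scan distance: 2870 / 0.1 → 28700 mm.
Laser time per layer = 28700 / 6550, so 4.3817 s.
Per-layer time = 4.3817 + 8.48, so 12.8617 s.
Total: 2825 × 12.8617 s = 36334.3025 s → 10.09 hours.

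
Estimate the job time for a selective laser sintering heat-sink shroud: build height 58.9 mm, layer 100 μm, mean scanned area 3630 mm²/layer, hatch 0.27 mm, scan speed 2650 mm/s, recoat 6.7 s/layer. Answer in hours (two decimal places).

Layers = ⌈58.9/0.1⌉ = 589.
Hatch length per layer: 3630 / 0.27 → 13444.4 mm.
Laser time per layer = 13444.4 / 2650, so 5.0734 s.
Per-layer time: 5.0734 + 6.7 → 11.7734 s.
589 layers × 11.7734 s/layer = 6934.5326 s, i.e. 1.93 hours.

1.93 hours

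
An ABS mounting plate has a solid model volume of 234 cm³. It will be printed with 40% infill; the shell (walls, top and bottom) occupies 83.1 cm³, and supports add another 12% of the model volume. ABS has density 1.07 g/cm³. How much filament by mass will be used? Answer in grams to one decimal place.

Interior volume: 234 − 83.1 → 150.9 cm³.
Infill deposited = 0.40 × 150.9 = 60.36 cm³.
Support = 0.12 × 234 = 28.08 cm³.
Deposited volume: 83.1 + 60.36 + 28.08 → 171.54 cm³.
Mass = 171.54 × 1.07, so 183.5478 g.

183.5 g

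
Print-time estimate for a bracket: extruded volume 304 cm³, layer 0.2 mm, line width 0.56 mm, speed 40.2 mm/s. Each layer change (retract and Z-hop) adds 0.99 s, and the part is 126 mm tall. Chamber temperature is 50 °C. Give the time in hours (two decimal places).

18.93 hours

Line area: 0.2 × 0.56 → 0.112 mm².
Total extruded path = 304000/0.112 = 2714285.7 mm.
Print-move time: 2714285.7 / 40.2 → 67519.5 s.
Layers = ⌈126/0.2⌉ = 630.
Non-print overhead = 630 × 0.99, so 623.7 s.
Altogether 67519.5 + 623.7 = 68143.2 s, i.e. 18.93 hours.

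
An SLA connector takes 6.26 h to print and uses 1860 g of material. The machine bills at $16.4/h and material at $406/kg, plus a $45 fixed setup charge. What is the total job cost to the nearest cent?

$902.82

Time charge = 16.4 × 6.26 = $102.664.
Feedstock cost: 406 × 1860/1000 → $755.16.
Total = 102.664 + 755.16 + 45 = 902.824 ≈ $902.82.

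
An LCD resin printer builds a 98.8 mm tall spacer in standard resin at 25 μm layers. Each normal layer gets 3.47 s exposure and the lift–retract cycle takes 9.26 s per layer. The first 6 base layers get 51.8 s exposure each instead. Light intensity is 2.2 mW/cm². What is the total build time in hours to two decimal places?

14.06 hours

Layers = ⌈98.8/0.025⌉ = 3952.
Bottom layers: 6 × (51.8 + 9.26) → 366.36 s.
Remaining layers: 3946 × (3.47 + 9.26) → 50232.58 s.
Sum: 366.36 + 50232.58 = 50598.94 s → 14.06 hours.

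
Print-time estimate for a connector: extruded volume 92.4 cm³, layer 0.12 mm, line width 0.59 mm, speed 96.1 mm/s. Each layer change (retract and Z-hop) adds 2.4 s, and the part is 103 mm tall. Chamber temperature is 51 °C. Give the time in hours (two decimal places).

Extrusion cross-section = 0.12 × 0.59 = 0.0708 mm².
Total extruded path = 92400/0.0708 = 1305084.7 mm.
Print-move time = 1305084.7 / 96.1 = 13580.5 s.
Number of layers: 103 / 0.12 → 859 (rounded up).
Z-hop total = 859 × 2.4, so 2061.6 s.
Altogether 13580.5 + 2061.6 = 15642.1 s, i.e. 4.35 hours.

4.35 hours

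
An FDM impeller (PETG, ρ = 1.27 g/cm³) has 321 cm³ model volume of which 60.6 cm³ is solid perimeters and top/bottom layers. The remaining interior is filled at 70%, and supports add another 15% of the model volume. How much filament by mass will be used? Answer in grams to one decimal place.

369.6 g

Infill region: 321 − 60.6 → 260.4 cm³.
Deposited infill = 0.70 × 260.4, so 182.28 cm³.
Support = 0.15 × 321 = 48.15 cm³.
Total extruded = 60.6 + 182.28 + 48.15 = 291.03 cm³.
Mass: 291.03 × 1.27 → 369.6081 g.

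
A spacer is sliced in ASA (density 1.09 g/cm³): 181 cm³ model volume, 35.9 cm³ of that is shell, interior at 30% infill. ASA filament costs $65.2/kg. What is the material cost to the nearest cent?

$5.64

Volume inside the shell = 181 − 35.9 = 145.1 cm³.
Infill deposited = 0.30 × 145.1 = 43.53 cm³.
Deposited volume = 35.9 + 43.53 = 79.43 cm³.
Mass = 79.43 × 1.09 = 86.5787 g.
At $65.2/kg: 86.5787/1000 × 65.2 = $5.64.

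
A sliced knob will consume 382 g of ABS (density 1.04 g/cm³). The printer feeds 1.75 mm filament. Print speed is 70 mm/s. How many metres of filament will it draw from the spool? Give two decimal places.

Volume = 382 g / 1.04 g·cm⁻³ = 367.3077 cm³ = 367307.7 mm³.
Filament cross-section = π × (1.75/2)² = 2.4053 mm².
Length = 367307.7 / 2.4053 = 152707.65 mm = 152.71 m.

152.71 m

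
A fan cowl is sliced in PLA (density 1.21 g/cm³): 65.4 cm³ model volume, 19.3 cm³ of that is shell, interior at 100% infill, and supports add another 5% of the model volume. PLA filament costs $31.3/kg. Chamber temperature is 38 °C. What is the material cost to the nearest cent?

Interior volume = 65.4 − 19.3 = 46.1 cm³.
Infill volume = 1.00 × 46.1, so 46.1 cm³.
Support = 0.05 × 65.4, so 3.27 cm³.
Total extruded = 19.3 + 46.1 + 3.27 = 68.67 cm³.
Mass = 68.67 × 1.21 = 83.0907 g.
At $31.3/kg: 83.0907/1000 × 31.3 = $2.60.

$2.60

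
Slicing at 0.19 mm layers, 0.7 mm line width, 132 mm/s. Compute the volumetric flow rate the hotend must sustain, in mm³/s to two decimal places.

Bead cross-section = 0.19 × 0.7 = 0.133 mm².
Volumetric flow = 132 × 0.133 = 17.56 mm³/s.

17.56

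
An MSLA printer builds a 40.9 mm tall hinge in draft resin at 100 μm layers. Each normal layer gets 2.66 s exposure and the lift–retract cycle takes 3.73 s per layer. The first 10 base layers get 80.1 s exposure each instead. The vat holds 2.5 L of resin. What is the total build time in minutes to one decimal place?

Number of layers: 40.9 / 0.1 → 409 (rounded up).
Base layers = 10 × (80.1 + 3.73) = 838.3 s.
Regular layers = 399 × (2.66 + 3.73) = 2549.61 s.
Total = 838.3 + 2549.61 = 3387.91 s = 56.5 minutes.

56.5 minutes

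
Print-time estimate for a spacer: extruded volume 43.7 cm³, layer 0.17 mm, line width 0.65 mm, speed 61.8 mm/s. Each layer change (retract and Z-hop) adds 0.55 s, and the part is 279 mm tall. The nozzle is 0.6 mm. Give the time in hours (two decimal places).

Bead cross-section = 0.17 × 0.65, so 0.1105 mm².
Total extruded path = 43700/0.1105 = 395475.1 mm.
Extrusion time = 395475.1 / 61.8, so 6399.3 s.
Layer count = ceil(279 / 0.17) = 1642.
Z-hop total = 1642 × 0.55, so 903.1 s.
Altogether 6399.3 + 903.1 = 7302.4 s, i.e. 2.03 hours.

2.03 hours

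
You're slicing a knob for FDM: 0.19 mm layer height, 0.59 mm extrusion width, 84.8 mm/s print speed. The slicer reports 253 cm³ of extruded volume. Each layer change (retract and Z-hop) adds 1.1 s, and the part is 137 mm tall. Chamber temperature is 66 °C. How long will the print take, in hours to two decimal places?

7.61 hours

Extrusion cross-section = 0.19 × 0.59, so 0.1121 mm².
Total extruded path = 253000/0.1121 = 2256913.5 mm.
Extrusion time = 2256913.5 / 84.8, so 26614.5 s.
Layer count = ceil(137 / 0.19) = 722.
Non-print overhead = 722 × 1.1 = 794.2 s.
Altogether 26614.5 + 794.2 = 27408.7 s, i.e. 7.61 hours.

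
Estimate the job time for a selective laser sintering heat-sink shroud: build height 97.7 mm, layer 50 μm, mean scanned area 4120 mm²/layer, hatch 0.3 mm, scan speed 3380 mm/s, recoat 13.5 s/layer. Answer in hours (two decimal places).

Layers = ⌈97.7/0.05⌉ = 1954.
Hatch length per layer: 4120 / 0.3 → 13733.3 mm.
Scan time per layer = 13733.3 / 3380, so 4.0631 s.
Per-layer time: 4.0631 + 13.5 → 17.5631 s.
Total: 1954 × 17.5631 s = 34318.2974 s → 9.53 hours.

9.53 hours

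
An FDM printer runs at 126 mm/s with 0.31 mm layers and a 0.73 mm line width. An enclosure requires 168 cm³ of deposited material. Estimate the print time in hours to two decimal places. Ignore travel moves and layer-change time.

1.64 hours

Extrusion cross-section = 0.31 × 0.73 = 0.2263 mm².
Toolpath length = 168 cm³ / 0.2263 mm² = 168000 / 0.2263 = 742377.4 mm.
Print-move time: 742377.4 / 126 → 5891.9 s.
5891.9 s = 1.64 hours.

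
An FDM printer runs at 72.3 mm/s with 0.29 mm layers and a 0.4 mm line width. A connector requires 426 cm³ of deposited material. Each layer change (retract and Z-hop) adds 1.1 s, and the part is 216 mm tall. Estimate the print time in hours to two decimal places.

14.34 hours

Extrusion cross-section: 0.29 × 0.4 → 0.116 mm².
Total extruded path = 426000/0.116 = 3672413.8 mm.
Time extruding = 3672413.8 / 72.3 = 50794.1 s.
Number of layers: 216 / 0.29 → 745 (rounded up).
Z-hop total = 745 × 1.1 = 819.5 s.
Altogether 50794.1 + 819.5 = 51613.6 s, i.e. 14.34 hours.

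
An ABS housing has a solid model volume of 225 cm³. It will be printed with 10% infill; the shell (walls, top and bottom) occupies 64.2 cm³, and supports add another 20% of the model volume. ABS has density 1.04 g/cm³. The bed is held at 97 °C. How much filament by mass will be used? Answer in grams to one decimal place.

130.3 g

Infill region: 225 − 64.2 → 160.8 cm³.
Deposited infill = 0.10 × 160.8 = 16.08 cm³.
Support = 0.20 × 225, so 45 cm³.
Deposited volume = 64.2 + 16.08 + 45, so 125.28 cm³.
Mass = 125.28 × 1.04 = 130.2912 g.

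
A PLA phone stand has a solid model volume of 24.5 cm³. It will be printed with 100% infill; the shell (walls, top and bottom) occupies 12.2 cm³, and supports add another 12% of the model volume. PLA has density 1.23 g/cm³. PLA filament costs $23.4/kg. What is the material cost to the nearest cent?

Volume inside the shell: 24.5 − 12.2 → 12.3 cm³.
Deposited infill = 1.00 × 12.3, so 12.3 cm³.
Support = 0.12 × 24.5, so 2.94 cm³.
Deposited volume = 12.2 + 12.3 + 2.94 = 27.44 cm³.
Mass = 27.44 × 1.23, so 33.7512 g.
At $23.4/kg: 33.7512/1000 × 23.4 = $0.79.

$0.79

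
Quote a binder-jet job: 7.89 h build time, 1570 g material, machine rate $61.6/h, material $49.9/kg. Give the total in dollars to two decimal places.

$564.37

Machine cost: 61.6 × 7.89 → $486.024.
Material cost = 49.9 × 1570/1000, so $78.343.
Job cost: 486.024 + 78.343 = 564.367 ≈ $564.37.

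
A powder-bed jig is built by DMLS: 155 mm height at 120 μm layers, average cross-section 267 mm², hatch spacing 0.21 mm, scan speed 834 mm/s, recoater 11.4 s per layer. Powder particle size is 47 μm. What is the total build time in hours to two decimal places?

4.64 hours

Layers = ⌈155/0.12⌉ = 1292.
Hatch length per layer: 267 / 0.21 → 1271.4 mm.
Scan time per layer = 1271.4 / 834, so 1.5245 s.
Layer cycle = 1.5245 + 11.4 = 12.9245 s.
Build time = 1292 × 12.9245 = 16698.454 s = 4.64 hours.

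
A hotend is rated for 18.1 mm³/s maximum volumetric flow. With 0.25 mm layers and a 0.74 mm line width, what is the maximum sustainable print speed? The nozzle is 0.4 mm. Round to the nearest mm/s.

98 mm/s

Extrusion cross-section: 0.25 × 0.74 → 0.185 mm².
Max speed = 18.1 / 0.185 = 97.84 ≈ 98 mm/s.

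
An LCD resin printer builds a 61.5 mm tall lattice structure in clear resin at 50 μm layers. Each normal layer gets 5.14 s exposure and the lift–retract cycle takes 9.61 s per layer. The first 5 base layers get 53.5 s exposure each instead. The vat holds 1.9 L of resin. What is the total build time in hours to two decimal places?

5.11 hours

Number of layers: 61.5 / 0.05 → 1230 (rounded up).
Bottom layers = 5 × (53.5 + 9.61), so 315.55 s.
Regular layers = 1225 × (5.14 + 9.61), so 18068.75 s.
Total = 315.55 + 18068.75 = 18384.3 s = 5.11 hours.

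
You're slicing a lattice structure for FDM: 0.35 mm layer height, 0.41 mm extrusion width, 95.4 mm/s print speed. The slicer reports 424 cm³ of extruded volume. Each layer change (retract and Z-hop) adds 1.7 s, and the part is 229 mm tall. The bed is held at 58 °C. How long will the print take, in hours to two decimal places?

8.91 hours

Extrusion cross-section: 0.35 × 0.41 → 0.1435 mm².
Total extruded path = 424000/0.1435 = 2954703.8 mm.
Print-move time: 2954703.8 / 95.4 → 30971.7 s.
Layers = ⌈229/0.35⌉ = 655.
Non-print overhead = 655 × 1.7, so 1113.5 s.
Altogether 30971.7 + 1113.5 = 32085.2 s, i.e. 8.91 hours.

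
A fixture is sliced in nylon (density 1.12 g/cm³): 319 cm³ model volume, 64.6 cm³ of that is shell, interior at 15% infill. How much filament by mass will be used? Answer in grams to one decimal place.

Interior volume = 319 − 64.6 = 254.4 cm³.
Infill deposited: 0.15 × 254.4 → 38.16 cm³.
Total printed volume: 64.6 + 38.16 → 102.76 cm³.
Mass = 102.76 × 1.12, so 115.0912 g.

115.1 g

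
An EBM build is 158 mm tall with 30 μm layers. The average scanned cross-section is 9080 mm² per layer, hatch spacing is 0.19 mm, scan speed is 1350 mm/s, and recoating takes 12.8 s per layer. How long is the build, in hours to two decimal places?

Layers = ⌈158/0.03⌉ = 5267.
Hatch length per layer = 9080 / 0.19 = 47789.5 mm.
Scan time per layer = 47789.5 / 1350 = 35.3996 s.
Per-layer time = 35.3996 + 12.8 = 48.1996 s.
Total: 5267 × 48.1996 s = 253867.2932 s → 70.52 hours.

70.52 hours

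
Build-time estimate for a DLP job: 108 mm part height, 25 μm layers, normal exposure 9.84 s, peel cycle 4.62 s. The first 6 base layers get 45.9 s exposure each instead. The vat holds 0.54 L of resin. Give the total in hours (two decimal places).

Number of layers: 108 / 0.025 → 4320 (rounded up).
Bottom layers: 6 × (45.9 + 4.62) → 303.12 s.
Remaining layers = 4314 × (9.84 + 4.62), so 62380.44 s.
Total = 303.12 + 62380.44 = 62683.56 s = 17.41 hours.

17.41 hours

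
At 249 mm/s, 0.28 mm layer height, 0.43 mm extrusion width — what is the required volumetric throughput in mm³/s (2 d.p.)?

Extrusion cross-section = 0.28 × 0.43, so 0.1204 mm².
Volumetric flow = 249 × 0.1204 = 29.98 mm³/s.

29.98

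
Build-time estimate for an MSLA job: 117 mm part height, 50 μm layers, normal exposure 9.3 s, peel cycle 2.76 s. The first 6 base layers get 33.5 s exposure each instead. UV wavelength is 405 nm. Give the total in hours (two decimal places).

Layers = ⌈117/0.05⌉ = 2340.
Burn-in layers = 6 × (33.5 + 2.76) = 217.56 s.
Remaining layers = 2334 × (9.3 + 2.76) = 28148.04 s.
Total = 217.56 + 28148.04 = 28365.6 s = 7.88 hours.

7.88 hours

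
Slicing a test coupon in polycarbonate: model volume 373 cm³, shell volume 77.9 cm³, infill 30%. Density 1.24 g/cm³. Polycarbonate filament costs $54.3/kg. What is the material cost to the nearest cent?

$11.21

Volume inside the shell = 373 − 77.9, so 295.1 cm³.
Infill volume = 0.30 × 295.1 = 88.53 cm³.
Total extruded = 77.9 + 88.53, so 166.43 cm³.
Mass: 166.43 × 1.24 → 206.3732 g.
Cost = 206.3732 g / 1000 × $54.3/kg = $11.21.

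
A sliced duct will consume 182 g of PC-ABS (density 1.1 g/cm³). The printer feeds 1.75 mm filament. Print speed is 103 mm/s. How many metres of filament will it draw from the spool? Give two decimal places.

Extruded volume: 182/1.1 = 165.4545 cm³ (165454.5 mm³).
Filament cross-section = π × (1.75/2)² = 2.4053 mm².
L = V/A = 165454.5/2.4053 = 68787.47 mm → 68.79 m.

68.79 m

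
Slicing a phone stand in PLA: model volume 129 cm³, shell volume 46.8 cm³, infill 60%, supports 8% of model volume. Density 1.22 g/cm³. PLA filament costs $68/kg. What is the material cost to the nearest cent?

Interior volume = 129 − 46.8 = 82.2 cm³.
Deposited infill = 0.60 × 82.2 = 49.32 cm³.
Support = 0.08 × 129, so 10.32 cm³.
Total printed volume = 46.8 + 49.32 + 10.32, so 106.44 cm³.
Mass: 106.44 × 1.22 → 129.8568 g.
At $68/kg: 129.8568/1000 × 68 = $8.83.

$8.83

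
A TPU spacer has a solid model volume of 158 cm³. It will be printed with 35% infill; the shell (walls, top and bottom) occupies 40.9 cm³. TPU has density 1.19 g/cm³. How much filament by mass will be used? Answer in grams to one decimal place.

97.4 g

Volume inside the shell = 158 − 40.9, so 117.1 cm³.
Deposited infill: 0.35 × 117.1 → 40.985 cm³.
Total extruded: 40.9 + 40.985 → 81.885 cm³.
Mass = 81.885 × 1.19 = 97.44315 g.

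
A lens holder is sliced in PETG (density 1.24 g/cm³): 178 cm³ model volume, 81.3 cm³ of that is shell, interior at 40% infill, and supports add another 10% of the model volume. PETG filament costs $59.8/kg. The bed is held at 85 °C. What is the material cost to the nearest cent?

$10.22

Interior volume = 178 − 81.3 = 96.7 cm³.
Infill volume = 0.40 × 96.7, so 38.68 cm³.
Support: 0.10 × 178 → 17.8 cm³.
Total printed volume = 81.3 + 38.68 + 17.8, so 137.78 cm³.
Mass = 137.78 × 1.24, so 170.8472 g.
At $59.8/kg: 170.8472/1000 × 59.8 = $10.22.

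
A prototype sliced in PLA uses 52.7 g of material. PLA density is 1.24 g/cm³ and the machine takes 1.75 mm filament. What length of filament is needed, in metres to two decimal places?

Volume = 52.7 g / 1.24 g·cm⁻³ = 42.5 cm³ = 42500 mm³.
Filament cross-section = π × (1.75/2)² = 2.4053 mm².
L = V/A = 42500/2.4053 = 17669.31 mm → 17.67 m.

17.67 m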